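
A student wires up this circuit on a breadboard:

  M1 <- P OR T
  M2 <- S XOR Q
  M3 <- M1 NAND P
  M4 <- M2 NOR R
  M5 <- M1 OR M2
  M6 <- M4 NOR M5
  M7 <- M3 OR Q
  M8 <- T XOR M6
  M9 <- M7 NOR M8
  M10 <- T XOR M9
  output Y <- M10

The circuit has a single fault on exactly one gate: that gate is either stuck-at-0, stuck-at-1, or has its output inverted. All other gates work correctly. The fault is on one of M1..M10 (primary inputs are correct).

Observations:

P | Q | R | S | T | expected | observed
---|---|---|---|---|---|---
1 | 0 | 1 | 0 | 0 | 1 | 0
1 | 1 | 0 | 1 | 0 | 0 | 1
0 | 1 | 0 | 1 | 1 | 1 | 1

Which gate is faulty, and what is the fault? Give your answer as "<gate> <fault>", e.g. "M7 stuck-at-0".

Fault-free values for test 1 (P=1, Q=0, R=1, S=0, T=0): M1=1, M2=0, M3=0, M4=0, M5=1, M6=0, M7=0, M8=0, M9=1, M10=1, giving Y=1. Observed 0.
Test 1: faults giving observed 0 are {M1 stuck-at-0, M1 inverted output, M3 stuck-at-1, M3 inverted output, M5 stuck-at-0, M5 inverted output, M6 stuck-at-1, M6 inverted output, M7 stuck-at-1, M7 inverted output, M8 stuck-at-1, M8 inverted output, M9 stuck-at-0, M9 inverted output, M10 stuck-at-0, M10 inverted output}.
Test 2 (P=1, Q=1, R=0, S=1, T=0): fault-free M1=1, M2=0, M3=0, M4=1, M5=1, M6=0, M7=1, M8=0, M9=0, M10=0 → 0; observed 1. Eliminates M1 stuck-at-0, M1 inverted output, M3 stuck-at-1, M3 inverted output, M5 stuck-at-0, M5 inverted output, M6 stuck-at-1, M6 inverted output, M7 stuck-at-1, M8 stuck-at-1, M8 inverted output, M9 stuck-at-0, M10 stuck-at-0.
Test 3 (P=0, Q=1, R=0, S=1, T=1): fault-free M1=1, M2=0, M3=1, M4=1, M5=1, M6=0, M7=1, M8=1, M9=0, M10=1 → 1; observed 1. Eliminates M9 inverted output, M10 inverted output.
Only M7 inverted output is consistent with every test.

M7 inverted output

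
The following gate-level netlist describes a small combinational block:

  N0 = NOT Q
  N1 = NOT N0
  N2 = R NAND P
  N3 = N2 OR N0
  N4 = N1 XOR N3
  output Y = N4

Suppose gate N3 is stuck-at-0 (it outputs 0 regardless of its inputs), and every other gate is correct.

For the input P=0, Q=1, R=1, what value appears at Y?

Propagate with N3 forced: N0=0, N1=1, N2=1, N3=0 [stuck-at-0], N4=1.
So Y = 1. (Without the fault it would be 0.)

1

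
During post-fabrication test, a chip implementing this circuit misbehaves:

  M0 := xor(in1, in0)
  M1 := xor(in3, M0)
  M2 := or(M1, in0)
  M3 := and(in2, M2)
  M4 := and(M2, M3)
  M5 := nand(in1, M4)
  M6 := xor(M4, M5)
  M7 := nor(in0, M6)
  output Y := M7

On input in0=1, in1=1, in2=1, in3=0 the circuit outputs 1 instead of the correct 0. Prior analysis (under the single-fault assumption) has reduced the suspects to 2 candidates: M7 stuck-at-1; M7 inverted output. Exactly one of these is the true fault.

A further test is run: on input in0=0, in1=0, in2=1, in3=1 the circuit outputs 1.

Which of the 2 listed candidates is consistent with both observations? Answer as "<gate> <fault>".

M7 stuck-at-1

Evaluate each candidate on input in0=0, in1=0, in2=1, in3=1:
  M7 stuck-at-1: M0=0, M1=1, M2=1, M3=1, M4=1, M5=1, M6=0, M7=1 [stuck-at-1] → 1 — matches
  M7 inverted output: M0=0, M1=1, M2=1, M3=1, M4=1, M5=1, M6=0, M7=0 [inverted output] → 0 — eliminated
Only M7 stuck-at-1 reproduces the observed 1.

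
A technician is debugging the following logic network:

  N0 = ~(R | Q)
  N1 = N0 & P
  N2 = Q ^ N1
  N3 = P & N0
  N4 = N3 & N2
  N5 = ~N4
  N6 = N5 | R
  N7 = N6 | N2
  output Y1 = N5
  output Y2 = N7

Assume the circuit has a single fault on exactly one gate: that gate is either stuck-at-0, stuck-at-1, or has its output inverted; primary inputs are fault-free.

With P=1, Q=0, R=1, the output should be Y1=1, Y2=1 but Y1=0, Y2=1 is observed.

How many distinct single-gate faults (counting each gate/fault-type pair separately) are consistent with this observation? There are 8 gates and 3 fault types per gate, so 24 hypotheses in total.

Fault-free: N0=0, N1=0, N2=0, N3=0, N4=0, N5=1, N6=1, N7=1 → Y1=1, Y2=1. Observed Y1=0, Y2=1.
  N0: stuck-at-1, inverted output ✓; others ✗
  N1: none of the 3 fault types match ✗
  N2: none of the 3 fault types match ✗
  N3: none of the 3 fault types match ✗
  N4: stuck-at-1, inverted output ✓; others ✗
  N5: stuck-at-0, inverted output ✓; others ✗
  N6: none of the 3 fault types match ✗
  N7: none of the 3 fault types match ✗
Consistent faults: {N0 stuck-at-1, N0 inverted output, N4 stuck-at-1, N4 inverted output, N5 stuck-at-0, N5 inverted output} — 6 in all.

6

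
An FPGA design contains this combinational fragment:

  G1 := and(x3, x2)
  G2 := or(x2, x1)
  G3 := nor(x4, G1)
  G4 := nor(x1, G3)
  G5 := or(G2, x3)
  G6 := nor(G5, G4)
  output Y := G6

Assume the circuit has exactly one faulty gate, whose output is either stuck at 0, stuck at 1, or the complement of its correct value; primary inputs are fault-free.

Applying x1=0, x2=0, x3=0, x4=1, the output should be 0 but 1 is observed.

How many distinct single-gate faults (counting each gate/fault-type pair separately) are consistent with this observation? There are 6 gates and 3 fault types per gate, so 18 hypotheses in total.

Fault-free: G1=0, G2=0, G3=0, G4=1, G5=0, G6=0 → 0. Observed 1.
  G1: none of the 3 fault types match ✗
  G2: none of the 3 fault types match ✗
  G3: stuck-at-1, inverted output ✓; others ✗
  G4: stuck-at-0, inverted output ✓; others ✗
  G5: none of the 3 fault types match ✗
  G6: stuck-at-1, inverted output ✓; others ✗
Consistent faults: {G3 stuck-at-1, G3 inverted output, G4 stuck-at-0, G4 inverted output, G6 stuck-at-1, G6 inverted output} — 6 in all.

6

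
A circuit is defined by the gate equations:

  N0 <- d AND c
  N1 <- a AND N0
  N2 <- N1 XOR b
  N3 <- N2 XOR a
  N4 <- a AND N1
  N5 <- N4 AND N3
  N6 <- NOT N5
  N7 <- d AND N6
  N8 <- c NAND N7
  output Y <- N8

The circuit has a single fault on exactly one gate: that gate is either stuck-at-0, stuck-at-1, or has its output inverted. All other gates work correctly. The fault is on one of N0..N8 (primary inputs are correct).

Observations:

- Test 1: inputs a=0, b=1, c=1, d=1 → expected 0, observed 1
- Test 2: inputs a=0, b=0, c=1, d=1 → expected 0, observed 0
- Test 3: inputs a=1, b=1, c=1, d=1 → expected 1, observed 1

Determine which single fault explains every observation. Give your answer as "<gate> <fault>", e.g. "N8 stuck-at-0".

Fault-free values for test 1 (a=0, b=1, c=1, d=1): N0=1, N1=0, N2=1, N3=1, N4=0, N5=0, N6=1, N7=1, N8=0, giving Y=0. Observed 1.
Test 1: faults giving observed 1 are {N4 stuck-at-1, N4 inverted output, N5 stuck-at-1, N5 inverted output, N6 stuck-at-0, N6 inverted output, N7 stuck-at-0, N7 inverted output, N8 stuck-at-1, N8 inverted output}.
Test 2 (a=0, b=0, c=1, d=1): fault-free N0=1, N1=0, N2=0, N3=0, N4=0, N5=0, N6=1, N7=1, N8=0 → 0; observed 0. Eliminates N5 stuck-at-1, N5 inverted output, N6 stuck-at-0, N6 inverted output, N7 stuck-at-0, N7 inverted output, N8 stuck-at-1, N8 inverted output.
Test 3 (a=1, b=1, c=1, d=1): fault-free N0=1, N1=1, N2=0, N3=1, N4=1, N5=1, N6=0, N7=0, N8=1 → 1; observed 1. Eliminates N4 inverted output.
Only N4 stuck-at-1 is consistent with every test.

N4 stuck-at-1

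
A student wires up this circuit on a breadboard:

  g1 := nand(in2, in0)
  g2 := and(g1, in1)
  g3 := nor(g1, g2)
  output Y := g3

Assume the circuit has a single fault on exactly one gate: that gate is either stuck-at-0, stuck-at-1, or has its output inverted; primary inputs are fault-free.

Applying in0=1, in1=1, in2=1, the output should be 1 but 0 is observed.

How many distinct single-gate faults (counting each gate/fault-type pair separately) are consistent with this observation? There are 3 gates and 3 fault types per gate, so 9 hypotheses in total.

6

Fault-free: g1=0, g2=0, g3=1 → 1. Observed 0.
  g1 stuck-at-0: output 1 ✗
  g1 stuck-at-1: output 0 ✓
  g1 inverted output: output 0 ✓
  g2 stuck-at-0: output 1 ✗
  g2 stuck-at-1: output 0 ✓
  g2 inverted output: output 0 ✓
  g3 stuck-at-0: output 0 ✓
  g3 stuck-at-1: output 1 ✗
  g3 inverted output: output 0 ✓
Consistent faults: {g1 stuck-at-1, g1 inverted output, g2 stuck-at-1, g2 inverted output, g3 stuck-at-0, g3 inverted output} — 6 in all.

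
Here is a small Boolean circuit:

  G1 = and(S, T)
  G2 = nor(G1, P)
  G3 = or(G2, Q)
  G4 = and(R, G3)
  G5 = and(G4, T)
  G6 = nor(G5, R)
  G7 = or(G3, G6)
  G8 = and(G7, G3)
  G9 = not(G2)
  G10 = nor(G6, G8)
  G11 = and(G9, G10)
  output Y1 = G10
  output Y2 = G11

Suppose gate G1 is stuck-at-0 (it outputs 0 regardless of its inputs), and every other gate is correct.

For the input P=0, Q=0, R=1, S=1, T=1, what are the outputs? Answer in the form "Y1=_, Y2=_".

Propagate with G1 forced: G1=0 [stuck-at-0], G2=1, G3=1, G4=1, G5=1, G6=0, G7=1, G8=1, G9=0, G10=0, G11=0.
So the outputs are Y1=0, Y2=0. (Without the fault they would be Y1=1, Y2=1.)

Y1=0, Y2=0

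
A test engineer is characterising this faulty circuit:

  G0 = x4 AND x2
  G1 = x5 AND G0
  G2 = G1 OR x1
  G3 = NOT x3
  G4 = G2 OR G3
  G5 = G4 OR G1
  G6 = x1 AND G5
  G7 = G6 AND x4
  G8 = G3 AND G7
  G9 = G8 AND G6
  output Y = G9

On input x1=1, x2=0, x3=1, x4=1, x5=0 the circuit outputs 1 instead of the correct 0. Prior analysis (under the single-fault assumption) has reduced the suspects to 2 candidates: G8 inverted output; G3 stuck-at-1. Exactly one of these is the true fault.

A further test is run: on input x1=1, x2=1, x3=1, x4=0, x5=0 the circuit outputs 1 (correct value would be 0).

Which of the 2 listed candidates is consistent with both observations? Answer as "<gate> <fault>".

G8 inverted output

Evaluate each candidate on input x1=1, x2=1, x3=1, x4=0, x5=0:
  G8 inverted output: G0=0, G1=0, G2=1, G3=0, G4=1, G5=1, G6=1, G7=0, G8=1 [inverted output], G9=1 → 1 — matches
  G3 stuck-at-1: G0=0, G1=0, G2=1, G3=1 [stuck-at-1], G4=1, G5=1, G6=1, G7=0, G8=0, G9=0 → 0 — eliminated
Only G8 inverted output reproduces the observed 1.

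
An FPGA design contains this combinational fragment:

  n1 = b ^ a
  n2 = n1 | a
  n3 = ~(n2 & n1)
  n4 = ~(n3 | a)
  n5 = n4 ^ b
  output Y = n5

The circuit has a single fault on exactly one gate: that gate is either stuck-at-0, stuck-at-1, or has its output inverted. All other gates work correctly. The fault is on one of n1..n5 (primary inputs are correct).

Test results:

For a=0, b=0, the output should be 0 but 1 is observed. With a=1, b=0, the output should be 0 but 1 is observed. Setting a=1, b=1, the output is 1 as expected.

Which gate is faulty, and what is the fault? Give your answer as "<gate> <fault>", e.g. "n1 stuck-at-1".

Fault-free values for test 1 (a=0, b=0): n1=0, n2=0, n3=1, n4=0, n5=0, giving Y=0. Observed 1.
Test 1: faults giving observed 1 are {n1 stuck-at-1, n1 inverted output, n3 stuck-at-0, n3 inverted output, n4 stuck-at-1, n4 inverted output, n5 stuck-at-1, n5 inverted output}.
Test 2 (a=1, b=0): fault-free n1=1, n2=1, n3=0, n4=0, n5=0 → 0; observed 1. Eliminates n1 stuck-at-1, n1 inverted output, n3 stuck-at-0, n3 inverted output.
Test 3 (a=1, b=1): fault-free n1=0, n2=1, n3=1, n4=0, n5=1 → 1; observed 1. Eliminates n4 stuck-at-1, n4 inverted output, n5 inverted output.
Only n5 stuck-at-1 is consistent with every test.

n5 stuck-at-1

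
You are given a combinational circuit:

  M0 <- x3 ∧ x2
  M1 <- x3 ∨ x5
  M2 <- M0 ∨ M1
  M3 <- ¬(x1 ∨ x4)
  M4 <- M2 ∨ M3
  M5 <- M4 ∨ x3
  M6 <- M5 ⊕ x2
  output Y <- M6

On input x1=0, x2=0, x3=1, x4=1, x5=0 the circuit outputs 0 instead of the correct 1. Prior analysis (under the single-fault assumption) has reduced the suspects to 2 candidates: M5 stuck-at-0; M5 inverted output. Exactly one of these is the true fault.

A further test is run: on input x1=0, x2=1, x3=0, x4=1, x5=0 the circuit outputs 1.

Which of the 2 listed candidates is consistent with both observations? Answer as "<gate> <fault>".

M5 stuck-at-0

Evaluate each candidate on input x1=0, x2=1, x3=0, x4=1, x5=0:
  M5 stuck-at-0: M0=0, M1=0, M2=0, M3=0, M4=0, M5=0 [stuck-at-0], M6=1 → 1 — matches
  M5 inverted output: M0=0, M1=0, M2=0, M3=0, M4=0, M5=1 [inverted output], M6=0 → 0 — eliminated
Only M5 stuck-at-0 reproduces the observed 1.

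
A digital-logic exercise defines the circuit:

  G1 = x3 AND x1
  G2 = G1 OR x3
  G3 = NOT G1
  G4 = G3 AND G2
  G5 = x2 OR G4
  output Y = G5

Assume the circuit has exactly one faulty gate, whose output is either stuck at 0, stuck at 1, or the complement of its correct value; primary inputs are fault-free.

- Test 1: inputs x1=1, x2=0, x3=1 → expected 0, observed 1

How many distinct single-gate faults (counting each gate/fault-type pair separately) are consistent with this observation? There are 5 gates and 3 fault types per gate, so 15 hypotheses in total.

8

Fault-free: G1=1, G2=1, G3=0, G4=0, G5=0 → 0. Observed 1.
  G1: stuck-at-0, inverted output ✓; others ✗
  G2: none of the 3 fault types match ✗
  G3: stuck-at-1, inverted output ✓; others ✗
  G4: stuck-at-1, inverted output ✓; others ✗
  G5: stuck-at-1, inverted output ✓; others ✗
Consistent faults: {G1 stuck-at-0, G1 inverted output, G3 stuck-at-1, G3 inverted output, G4 stuck-at-1, G4 inverted output, G5 stuck-at-1, G5 inverted output} — 8 in all.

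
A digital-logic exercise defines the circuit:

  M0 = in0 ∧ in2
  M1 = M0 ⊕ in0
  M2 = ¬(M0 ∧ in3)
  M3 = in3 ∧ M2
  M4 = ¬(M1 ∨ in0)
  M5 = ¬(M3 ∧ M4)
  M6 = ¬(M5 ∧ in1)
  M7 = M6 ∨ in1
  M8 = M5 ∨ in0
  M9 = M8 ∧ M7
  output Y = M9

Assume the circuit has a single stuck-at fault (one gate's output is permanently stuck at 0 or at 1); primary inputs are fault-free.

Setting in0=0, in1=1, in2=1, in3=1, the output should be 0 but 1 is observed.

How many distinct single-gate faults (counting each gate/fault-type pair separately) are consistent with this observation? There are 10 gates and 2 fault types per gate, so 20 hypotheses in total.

Fault-free: M0=0, M1=0, M2=1, M3=1, M4=1, M5=0, M6=1, M7=1, M8=0, M9=0 → 0. Observed 1.
  M0: stuck-at-1 ✓; others ✗
  M1: stuck-at-1 ✓; others ✗
  M2: stuck-at-0 ✓; others ✗
  M3: stuck-at-0 ✓; others ✗
  M4: stuck-at-0 ✓; others ✗
  M5: stuck-at-1 ✓; others ✗
  M6: none of the 2 fault types match ✗
  M7: none of the 2 fault types match ✗
  M8: stuck-at-1 ✓; others ✗
  M9: stuck-at-1 ✓; others ✗
Consistent faults: {M0 stuck-at-1, M1 stuck-at-1, M2 stuck-at-0, M3 stuck-at-0, M4 stuck-at-0, M5 stuck-at-1, M8 stuck-at-1, M9 stuck-at-1} — 8 in all.

8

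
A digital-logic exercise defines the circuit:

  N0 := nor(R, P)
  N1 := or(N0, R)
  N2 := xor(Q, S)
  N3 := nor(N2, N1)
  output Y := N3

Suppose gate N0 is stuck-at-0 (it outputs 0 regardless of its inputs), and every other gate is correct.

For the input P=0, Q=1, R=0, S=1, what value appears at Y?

1

Propagate with N0 forced: N0=0 [stuck-at-0], N1=0, N2=0, N3=1.
So Y = 1. (Without the fault it would be 0.)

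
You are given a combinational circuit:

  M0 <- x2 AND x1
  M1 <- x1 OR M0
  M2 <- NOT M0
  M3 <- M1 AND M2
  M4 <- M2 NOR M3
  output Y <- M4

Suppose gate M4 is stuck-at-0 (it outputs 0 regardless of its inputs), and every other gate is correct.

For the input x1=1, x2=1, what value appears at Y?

Propagate with M4 forced: M0=1, M1=1, M2=0, M3=0, M4=0 [stuck-at-0].
So Y = 0. (Without the fault it would be 1.)

0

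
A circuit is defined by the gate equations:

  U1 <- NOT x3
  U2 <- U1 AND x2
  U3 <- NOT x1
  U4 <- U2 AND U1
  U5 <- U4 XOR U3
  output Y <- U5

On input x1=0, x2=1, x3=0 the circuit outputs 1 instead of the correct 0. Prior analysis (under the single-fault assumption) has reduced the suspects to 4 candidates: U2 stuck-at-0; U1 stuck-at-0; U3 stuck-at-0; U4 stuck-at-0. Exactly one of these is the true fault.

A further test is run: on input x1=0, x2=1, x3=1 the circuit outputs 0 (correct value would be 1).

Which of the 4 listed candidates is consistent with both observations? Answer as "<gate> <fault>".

Evaluate each candidate on input x1=0, x2=1, x3=1:
  U2 stuck-at-0: U1=0, U2=0 [stuck-at-0], U3=1, U4=0, U5=1 → 1 — eliminated
  U1 stuck-at-0: U1=0 [stuck-at-0], U2=0, U3=1, U4=0, U5=1 → 1 — eliminated
  U3 stuck-at-0: U1=0, U2=0, U3=0 [stuck-at-0], U4=0, U5=0 → 0 — matches
  U4 stuck-at-0: U1=0, U2=0, U3=1, U4=0 [stuck-at-0], U5=1 → 1 — eliminated
Only U3 stuck-at-0 reproduces the observed 0.

U3 stuck-at-0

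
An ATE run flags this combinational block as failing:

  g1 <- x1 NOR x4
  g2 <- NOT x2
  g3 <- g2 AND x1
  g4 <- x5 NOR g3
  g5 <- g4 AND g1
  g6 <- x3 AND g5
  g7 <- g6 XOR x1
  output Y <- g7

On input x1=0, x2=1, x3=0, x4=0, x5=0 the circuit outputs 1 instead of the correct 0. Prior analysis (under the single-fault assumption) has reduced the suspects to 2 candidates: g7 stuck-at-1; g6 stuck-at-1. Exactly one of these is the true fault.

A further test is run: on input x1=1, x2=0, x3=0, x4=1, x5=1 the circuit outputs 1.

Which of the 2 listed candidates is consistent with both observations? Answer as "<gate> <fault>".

Evaluate each candidate on input x1=1, x2=0, x3=0, x4=1, x5=1:
  g7 stuck-at-1: g1=0, g2=1, g3=1, g4=0, g5=0, g6=0, g7=1 [stuck-at-1] → 1 — matches
  g6 stuck-at-1: g1=0, g2=1, g3=1, g4=0, g5=0, g6=1 [stuck-at-1], g7=0 → 0 — eliminated
Only g7 stuck-at-1 reproduces the observed 1.

g7 stuck-at-1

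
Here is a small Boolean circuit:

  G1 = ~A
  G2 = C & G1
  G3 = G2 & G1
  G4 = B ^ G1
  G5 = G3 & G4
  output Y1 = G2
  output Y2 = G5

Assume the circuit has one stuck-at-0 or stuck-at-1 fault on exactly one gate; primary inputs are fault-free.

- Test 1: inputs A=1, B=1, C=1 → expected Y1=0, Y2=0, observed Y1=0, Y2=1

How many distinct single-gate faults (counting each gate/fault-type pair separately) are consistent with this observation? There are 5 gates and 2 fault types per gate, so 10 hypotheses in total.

Fault-free: G1=0, G2=0, G3=0, G4=1, G5=0 → Y1=0, Y2=0. Observed Y1=0, Y2=1.
  G1 stuck-at-0: output Y1=0, Y2=0 ✗
  G1 stuck-at-1: output Y1=1, Y2=0 ✗
  G2 stuck-at-0: output Y1=0, Y2=0 ✗
  G2 stuck-at-1: output Y1=1, Y2=0 ✗
  G3 stuck-at-0: output Y1=0, Y2=0 ✗
  G3 stuck-at-1: output Y1=0, Y2=1 ✓
  G4 stuck-at-0: output Y1=0, Y2=0 ✗
  G4 stuck-at-1: output Y1=0, Y2=0 ✗
  G5 stuck-at-0: output Y1=0, Y2=0 ✗
  G5 stuck-at-1: output Y1=0, Y2=1 ✓
Consistent faults: {G3 stuck-at-1, G5 stuck-at-1} — 2 in all.

2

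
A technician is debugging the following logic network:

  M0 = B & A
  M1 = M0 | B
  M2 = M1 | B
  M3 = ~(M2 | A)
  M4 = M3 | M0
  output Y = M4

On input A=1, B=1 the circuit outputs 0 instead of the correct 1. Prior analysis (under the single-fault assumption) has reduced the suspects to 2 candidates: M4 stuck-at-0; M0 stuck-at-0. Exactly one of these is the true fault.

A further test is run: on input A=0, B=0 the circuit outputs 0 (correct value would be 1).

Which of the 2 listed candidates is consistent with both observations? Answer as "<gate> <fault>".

M4 stuck-at-0

Evaluate each candidate on input A=0, B=0:
  M4 stuck-at-0: M0=0, M1=0, M2=0, M3=1, M4=0 [stuck-at-0] → 0 — matches
  M0 stuck-at-0: M0=0 [stuck-at-0], M1=0, M2=0, M3=1, M4=1 → 1 — eliminated
Only M4 stuck-at-0 reproduces the observed 0.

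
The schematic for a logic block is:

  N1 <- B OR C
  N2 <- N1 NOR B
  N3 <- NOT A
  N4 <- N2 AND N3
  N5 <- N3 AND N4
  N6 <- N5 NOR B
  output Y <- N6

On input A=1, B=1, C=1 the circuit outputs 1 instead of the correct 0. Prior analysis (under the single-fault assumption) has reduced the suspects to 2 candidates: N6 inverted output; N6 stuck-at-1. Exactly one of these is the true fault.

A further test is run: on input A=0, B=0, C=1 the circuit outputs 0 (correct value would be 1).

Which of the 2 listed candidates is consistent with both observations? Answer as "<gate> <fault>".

N6 inverted output

Evaluate each candidate on input A=0, B=0, C=1:
  N6 inverted output: N1=1, N2=0, N3=1, N4=0, N5=0, N6=0 [inverted output] → 0 — matches
  N6 stuck-at-1: N1=1, N2=0, N3=1, N4=0, N5=0, N6=1 [stuck-at-1] → 1 — eliminated
Only N6 inverted output reproduces the observed 0.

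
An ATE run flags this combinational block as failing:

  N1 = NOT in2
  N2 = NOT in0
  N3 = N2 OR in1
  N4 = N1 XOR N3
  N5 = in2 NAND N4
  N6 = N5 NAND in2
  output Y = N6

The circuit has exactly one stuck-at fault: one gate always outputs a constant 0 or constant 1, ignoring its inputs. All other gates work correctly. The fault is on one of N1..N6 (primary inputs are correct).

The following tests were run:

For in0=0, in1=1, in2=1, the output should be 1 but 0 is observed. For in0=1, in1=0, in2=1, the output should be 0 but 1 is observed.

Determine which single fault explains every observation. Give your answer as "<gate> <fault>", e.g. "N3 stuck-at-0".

N1 stuck-at-1

Fault-free values for test 1 (in0=0, in1=1, in2=1): N1=0, N2=1, N3=1, N4=1, N5=0, N6=1, giving Y=1. Observed 0.
Test 1: faults giving observed 0 are {N1 stuck-at-1, N3 stuck-at-0, N4 stuck-at-0, N5 stuck-at-1, N6 stuck-at-0}.
Test 2 (in0=1, in1=0, in2=1): fault-free N1=0, N2=0, N3=0, N4=0, N5=1, N6=0 → 0; observed 1. Eliminates N3 stuck-at-0, N4 stuck-at-0, N5 stuck-at-1, N6 stuck-at-0.
Only N1 stuck-at-1 is consistent with every test.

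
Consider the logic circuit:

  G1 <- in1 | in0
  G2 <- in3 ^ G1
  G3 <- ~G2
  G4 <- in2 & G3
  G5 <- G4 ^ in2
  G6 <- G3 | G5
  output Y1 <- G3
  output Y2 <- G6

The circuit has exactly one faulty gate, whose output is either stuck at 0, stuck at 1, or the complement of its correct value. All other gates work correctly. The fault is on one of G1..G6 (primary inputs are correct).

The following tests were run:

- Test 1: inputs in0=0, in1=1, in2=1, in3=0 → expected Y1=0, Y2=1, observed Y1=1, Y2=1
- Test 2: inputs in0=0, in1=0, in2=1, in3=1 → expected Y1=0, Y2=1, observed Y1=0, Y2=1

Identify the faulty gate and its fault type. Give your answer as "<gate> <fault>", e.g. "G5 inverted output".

Fault-free values for test 1 (in0=0, in1=1, in2=1, in3=0): G1=1, G2=1, G3=0, G4=0, G5=1, G6=1, giving Y1=0, Y2=1. Observed Y1=1, Y2=1.
Test 1: faults giving observed Y1=1, Y2=1 are {G1 stuck-at-0, G1 inverted output, G2 stuck-at-0, G2 inverted output, G3 stuck-at-1, G3 inverted output}.
Test 2 (in0=0, in1=0, in2=1, in3=1): fault-free G1=0, G2=1, G3=0, G4=0, G5=1, G6=1 → Y1=0, Y2=1; observed Y1=0, Y2=1. Eliminates G1 inverted output, G2 stuck-at-0, G2 inverted output, G3 stuck-at-1, G3 inverted output.
Only G1 stuck-at-0 is consistent with every test.

G1 stuck-at-0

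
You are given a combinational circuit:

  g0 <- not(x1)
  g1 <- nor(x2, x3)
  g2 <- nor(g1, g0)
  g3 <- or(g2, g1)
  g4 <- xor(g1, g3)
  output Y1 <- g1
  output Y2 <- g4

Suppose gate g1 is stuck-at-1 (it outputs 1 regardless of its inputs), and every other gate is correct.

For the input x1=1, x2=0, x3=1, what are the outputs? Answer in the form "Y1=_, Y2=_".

Propagate with g1 forced: g0=0, g1=1 [stuck-at-1], g2=0, g3=1, g4=0.
So the outputs are Y1=1, Y2=0. (Without the fault they would be Y1=0, Y2=1.)

Y1=1, Y2=0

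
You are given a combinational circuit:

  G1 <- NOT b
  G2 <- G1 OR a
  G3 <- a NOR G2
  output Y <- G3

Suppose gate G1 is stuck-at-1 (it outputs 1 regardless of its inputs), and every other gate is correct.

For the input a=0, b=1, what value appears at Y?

0

Propagate with G1 forced: G1=1 [stuck-at-1], G2=1, G3=0.
So Y = 0. (Without the fault it would be 1.)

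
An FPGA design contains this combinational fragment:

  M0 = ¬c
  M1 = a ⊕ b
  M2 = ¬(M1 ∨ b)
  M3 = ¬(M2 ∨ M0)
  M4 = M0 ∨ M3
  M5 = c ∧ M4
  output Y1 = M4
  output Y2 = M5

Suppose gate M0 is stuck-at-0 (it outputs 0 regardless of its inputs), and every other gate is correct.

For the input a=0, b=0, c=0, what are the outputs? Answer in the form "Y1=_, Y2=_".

Y1=0, Y2=0

Propagate with M0 forced: M0=0 [stuck-at-0], M1=0, M2=1, M3=0, M4=0, M5=0.
So the outputs are Y1=0, Y2=0. (Without the fault they would be Y1=1, Y2=0.)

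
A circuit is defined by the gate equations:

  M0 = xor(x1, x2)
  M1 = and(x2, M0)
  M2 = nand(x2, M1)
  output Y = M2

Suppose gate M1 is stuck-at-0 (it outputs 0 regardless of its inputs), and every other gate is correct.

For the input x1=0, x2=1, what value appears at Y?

Propagate with M1 forced: M0=1, M1=0 [stuck-at-0], M2=1.
So Y = 1. (Without the fault it would be 0.)

1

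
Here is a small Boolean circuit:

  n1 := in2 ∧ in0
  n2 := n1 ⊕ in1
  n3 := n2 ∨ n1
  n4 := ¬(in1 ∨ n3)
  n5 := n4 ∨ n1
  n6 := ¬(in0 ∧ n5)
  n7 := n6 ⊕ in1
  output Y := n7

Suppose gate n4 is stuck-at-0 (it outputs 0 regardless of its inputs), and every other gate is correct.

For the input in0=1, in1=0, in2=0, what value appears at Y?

1

Propagate with n4 forced: n1=0, n2=0, n3=0, n4=0 [stuck-at-0], n5=0, n6=1, n7=1.
So Y = 1. (Without the fault it would be 0.)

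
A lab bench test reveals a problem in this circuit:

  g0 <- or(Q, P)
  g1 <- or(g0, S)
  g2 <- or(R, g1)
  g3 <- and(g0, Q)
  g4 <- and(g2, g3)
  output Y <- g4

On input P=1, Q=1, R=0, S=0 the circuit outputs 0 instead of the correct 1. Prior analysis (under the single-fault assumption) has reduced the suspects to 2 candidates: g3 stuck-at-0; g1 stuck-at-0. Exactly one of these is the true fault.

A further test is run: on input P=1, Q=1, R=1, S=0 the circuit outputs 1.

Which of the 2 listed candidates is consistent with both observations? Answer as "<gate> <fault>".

Evaluate each candidate on input P=1, Q=1, R=1, S=0:
  g3 stuck-at-0: g0=1, g1=1, g2=1, g3=0 [stuck-at-0], g4=0 → 0 — eliminated
  g1 stuck-at-0: g0=1, g1=0 [stuck-at-0], g2=1, g3=1, g4=1 → 1 — matches
Only g1 stuck-at-0 reproduces the observed 1.

g1 stuck-at-0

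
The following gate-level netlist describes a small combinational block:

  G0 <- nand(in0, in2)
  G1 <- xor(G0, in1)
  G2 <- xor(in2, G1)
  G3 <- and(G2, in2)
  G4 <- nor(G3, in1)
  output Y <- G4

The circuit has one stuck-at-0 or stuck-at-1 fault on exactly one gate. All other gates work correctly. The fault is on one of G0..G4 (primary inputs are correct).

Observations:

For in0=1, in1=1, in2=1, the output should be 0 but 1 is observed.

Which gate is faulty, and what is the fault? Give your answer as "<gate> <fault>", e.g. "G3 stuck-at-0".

G4 stuck-at-1

Fault-free values for test 1 (in0=1, in1=1, in2=1): G0=0, G1=1, G2=0, G3=0, G4=0, giving Y=0. Observed 1.
Test 1: faults giving observed 1 are {G4 stuck-at-1}.
Only G4 stuck-at-1 is consistent with every test.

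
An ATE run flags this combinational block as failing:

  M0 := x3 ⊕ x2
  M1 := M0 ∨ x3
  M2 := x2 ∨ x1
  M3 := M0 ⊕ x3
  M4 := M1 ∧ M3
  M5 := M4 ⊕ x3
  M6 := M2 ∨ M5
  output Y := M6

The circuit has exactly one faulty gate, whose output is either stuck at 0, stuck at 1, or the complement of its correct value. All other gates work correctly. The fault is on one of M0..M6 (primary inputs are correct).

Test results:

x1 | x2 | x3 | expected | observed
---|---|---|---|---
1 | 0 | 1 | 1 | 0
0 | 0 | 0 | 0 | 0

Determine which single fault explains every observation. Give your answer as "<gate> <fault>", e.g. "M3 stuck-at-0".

Fault-free values for test 1 (x1=1, x2=0, x3=1): M0=1, M1=1, M2=1, M3=0, M4=0, M5=1, M6=1, giving Y=1. Observed 0.
Test 1: faults giving observed 0 are {M6 stuck-at-0, M6 inverted output}.
Test 2 (x1=0, x2=0, x3=0): fault-free M0=0, M1=0, M2=0, M3=0, M4=0, M5=0, M6=0 → 0; observed 0. Eliminates M6 inverted output.
Only M6 stuck-at-0 is consistent with every test.

M6 stuck-at-0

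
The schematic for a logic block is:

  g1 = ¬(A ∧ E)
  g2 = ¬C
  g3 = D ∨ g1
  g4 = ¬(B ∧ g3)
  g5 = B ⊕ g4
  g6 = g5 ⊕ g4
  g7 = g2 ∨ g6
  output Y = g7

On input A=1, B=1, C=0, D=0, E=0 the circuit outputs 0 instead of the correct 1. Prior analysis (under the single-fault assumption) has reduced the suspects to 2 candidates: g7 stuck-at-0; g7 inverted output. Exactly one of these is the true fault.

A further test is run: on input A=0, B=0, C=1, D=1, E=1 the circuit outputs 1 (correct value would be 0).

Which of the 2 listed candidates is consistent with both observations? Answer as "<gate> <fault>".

Evaluate each candidate on input A=0, B=0, C=1, D=1, E=1:
  g7 stuck-at-0: g1=1, g2=0, g3=1, g4=1, g5=1, g6=0, g7=0 [stuck-at-0] → 0 — eliminated
  g7 inverted output: g1=1, g2=0, g3=1, g4=1, g5=1, g6=0, g7=1 [inverted output] → 1 — matches
Only g7 inverted output reproduces the observed 1.

g7 inverted output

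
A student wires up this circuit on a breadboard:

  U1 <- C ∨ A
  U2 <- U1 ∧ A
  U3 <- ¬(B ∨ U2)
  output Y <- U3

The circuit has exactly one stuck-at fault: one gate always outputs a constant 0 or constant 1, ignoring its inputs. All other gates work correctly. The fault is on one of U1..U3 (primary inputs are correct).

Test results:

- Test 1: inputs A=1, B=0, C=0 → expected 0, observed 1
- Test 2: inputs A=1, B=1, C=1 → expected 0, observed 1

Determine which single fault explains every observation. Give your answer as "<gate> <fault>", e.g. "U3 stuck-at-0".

Fault-free values for test 1 (A=1, B=0, C=0): U1=1, U2=1, U3=0, giving Y=0. Observed 1.
Test 1: faults giving observed 1 are {U1 stuck-at-0, U2 stuck-at-0, U3 stuck-at-1}.
Test 2 (A=1, B=1, C=1): fault-free U1=1, U2=1, U3=0 → 0; observed 1. Eliminates U1 stuck-at-0, U2 stuck-at-0.
Only U3 stuck-at-1 is consistent with every test.

U3 stuck-at-1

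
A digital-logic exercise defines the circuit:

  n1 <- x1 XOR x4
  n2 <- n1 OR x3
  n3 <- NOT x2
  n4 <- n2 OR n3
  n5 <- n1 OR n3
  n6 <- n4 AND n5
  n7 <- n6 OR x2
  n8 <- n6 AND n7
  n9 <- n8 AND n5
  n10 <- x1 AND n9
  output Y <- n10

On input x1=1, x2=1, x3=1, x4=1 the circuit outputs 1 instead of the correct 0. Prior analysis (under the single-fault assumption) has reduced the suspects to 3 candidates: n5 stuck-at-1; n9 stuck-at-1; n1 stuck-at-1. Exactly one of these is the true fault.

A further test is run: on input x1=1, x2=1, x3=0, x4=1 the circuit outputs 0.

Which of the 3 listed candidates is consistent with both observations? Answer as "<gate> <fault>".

Evaluate each candidate on input x1=1, x2=1, x3=0, x4=1:
  n5 stuck-at-1: n1=0, n2=0, n3=0, n4=0, n5=1 [stuck-at-1], n6=0, n7=1, n8=0, n9=0, n10=0 → 0 — matches
  n9 stuck-at-1: n1=0, n2=0, n3=0, n4=0, n5=0, n6=0, n7=1, n8=0, n9=1 [stuck-at-1], n10=1 → 1 — eliminated
  n1 stuck-at-1: n1=1 [stuck-at-1], n2=1, n3=0, n4=1, n5=1, n6=1, n7=1, n8=1, n9=1, n10=1 → 1 — eliminated
Only n5 stuck-at-1 reproduces the observed 0.

n5 stuck-at-1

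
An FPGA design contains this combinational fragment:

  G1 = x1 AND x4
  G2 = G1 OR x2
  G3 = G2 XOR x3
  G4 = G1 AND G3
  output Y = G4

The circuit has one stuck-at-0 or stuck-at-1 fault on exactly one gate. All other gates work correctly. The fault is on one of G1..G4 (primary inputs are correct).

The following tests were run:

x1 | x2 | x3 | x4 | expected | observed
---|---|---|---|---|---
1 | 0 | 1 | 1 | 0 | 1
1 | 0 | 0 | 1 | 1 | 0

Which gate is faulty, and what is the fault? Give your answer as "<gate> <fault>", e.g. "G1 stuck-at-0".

G2 stuck-at-0

Fault-free values for test 1 (x1=1, x2=0, x3=1, x4=1): G1=1, G2=1, G3=0, G4=0, giving Y=0. Observed 1.
Test 1: faults giving observed 1 are {G2 stuck-at-0, G3 stuck-at-1, G4 stuck-at-1}.
Test 2 (x1=1, x2=0, x3=0, x4=1): fault-free G1=1, G2=1, G3=1, G4=1 → 1; observed 0. Eliminates G3 stuck-at-1, G4 stuck-at-1.
Only G2 stuck-at-0 is consistent with every test.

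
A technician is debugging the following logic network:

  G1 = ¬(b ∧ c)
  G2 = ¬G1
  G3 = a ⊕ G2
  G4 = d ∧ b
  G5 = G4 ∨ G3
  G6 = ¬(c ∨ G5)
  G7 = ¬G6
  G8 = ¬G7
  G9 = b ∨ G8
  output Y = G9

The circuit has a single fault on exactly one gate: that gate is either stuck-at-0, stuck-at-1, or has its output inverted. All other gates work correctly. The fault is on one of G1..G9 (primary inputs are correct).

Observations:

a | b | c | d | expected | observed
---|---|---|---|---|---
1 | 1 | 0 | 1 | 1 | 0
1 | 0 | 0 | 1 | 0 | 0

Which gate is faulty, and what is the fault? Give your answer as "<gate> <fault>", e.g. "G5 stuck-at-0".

G9 stuck-at-0

Fault-free values for test 1 (a=1, b=1, c=0, d=1): G1=1, G2=0, G3=1, G4=1, G5=1, G6=0, G7=1, G8=0, G9=1, giving Y=1. Observed 0.
Test 1: faults giving observed 0 are {G9 stuck-at-0, G9 inverted output}.
Test 2 (a=1, b=0, c=0, d=1): fault-free G1=1, G2=0, G3=1, G4=0, G5=1, G6=0, G7=1, G8=0, G9=0 → 0; observed 0. Eliminates G9 inverted output.
Only G9 stuck-at-0 is consistent with every test.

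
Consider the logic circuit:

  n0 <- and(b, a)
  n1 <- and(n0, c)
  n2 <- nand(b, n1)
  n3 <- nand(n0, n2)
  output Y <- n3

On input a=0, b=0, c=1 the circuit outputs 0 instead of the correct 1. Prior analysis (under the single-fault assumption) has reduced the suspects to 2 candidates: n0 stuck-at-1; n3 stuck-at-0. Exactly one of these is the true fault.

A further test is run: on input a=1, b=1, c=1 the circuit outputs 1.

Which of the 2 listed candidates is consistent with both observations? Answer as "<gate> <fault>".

Evaluate each candidate on input a=1, b=1, c=1:
  n0 stuck-at-1: n0=1 [stuck-at-1], n1=1, n2=0, n3=1 → 1 — matches
  n3 stuck-at-0: n0=1, n1=1, n2=0, n3=0 [stuck-at-0] → 0 — eliminated
Only n0 stuck-at-1 reproduces the observed 1.

n0 stuck-at-1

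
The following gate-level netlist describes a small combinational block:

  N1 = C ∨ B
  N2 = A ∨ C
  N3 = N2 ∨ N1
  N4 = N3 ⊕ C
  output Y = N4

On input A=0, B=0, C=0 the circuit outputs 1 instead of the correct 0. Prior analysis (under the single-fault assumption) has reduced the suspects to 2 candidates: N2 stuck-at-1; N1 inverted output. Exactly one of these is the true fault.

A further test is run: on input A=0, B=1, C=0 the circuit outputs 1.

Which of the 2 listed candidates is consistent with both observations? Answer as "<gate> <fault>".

N2 stuck-at-1

Evaluate each candidate on input A=0, B=1, C=0:
  N2 stuck-at-1: N1=1, N2=1 [stuck-at-1], N3=1, N4=1 → 1 — matches
  N1 inverted output: N1=0 [inverted output], N2=0, N3=0, N4=0 → 0 — eliminated
Only N2 stuck-at-1 reproduces the observed 1.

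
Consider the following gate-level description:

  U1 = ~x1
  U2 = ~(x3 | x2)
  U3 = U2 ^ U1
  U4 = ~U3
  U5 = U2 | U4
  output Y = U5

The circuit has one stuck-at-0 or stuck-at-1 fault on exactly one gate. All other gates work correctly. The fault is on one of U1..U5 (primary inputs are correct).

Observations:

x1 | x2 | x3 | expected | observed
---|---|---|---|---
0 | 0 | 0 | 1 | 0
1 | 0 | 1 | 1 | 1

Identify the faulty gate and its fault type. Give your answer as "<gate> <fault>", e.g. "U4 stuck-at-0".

Fault-free values for test 1 (x1=0, x2=0, x3=0): U1=1, U2=1, U3=0, U4=1, U5=1, giving Y=1. Observed 0.
Test 1: faults giving observed 0 are {U2 stuck-at-0, U5 stuck-at-0}.
Test 2 (x1=1, x2=0, x3=1): fault-free U1=0, U2=0, U3=0, U4=1, U5=1 → 1; observed 1. Eliminates U5 stuck-at-0.
Only U2 stuck-at-0 is consistent with every test.

U2 stuck-at-0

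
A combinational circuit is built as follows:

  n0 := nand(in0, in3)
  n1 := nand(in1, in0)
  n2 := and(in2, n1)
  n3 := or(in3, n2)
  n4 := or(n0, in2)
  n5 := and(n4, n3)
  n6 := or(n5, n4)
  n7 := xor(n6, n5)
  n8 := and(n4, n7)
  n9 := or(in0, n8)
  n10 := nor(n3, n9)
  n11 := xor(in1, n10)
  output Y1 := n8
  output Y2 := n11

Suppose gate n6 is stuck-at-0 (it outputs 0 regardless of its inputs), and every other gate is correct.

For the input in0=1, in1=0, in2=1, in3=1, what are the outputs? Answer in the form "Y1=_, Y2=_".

Propagate with n6 forced: n0=0, n1=1, n2=1, n3=1, n4=1, n5=1, n6=0 [stuck-at-0], n7=1, n8=1, n9=1, n10=0, n11=0.
So the outputs are Y1=1, Y2=0. (Without the fault they would be Y1=0, Y2=0.)

Y1=1, Y2=0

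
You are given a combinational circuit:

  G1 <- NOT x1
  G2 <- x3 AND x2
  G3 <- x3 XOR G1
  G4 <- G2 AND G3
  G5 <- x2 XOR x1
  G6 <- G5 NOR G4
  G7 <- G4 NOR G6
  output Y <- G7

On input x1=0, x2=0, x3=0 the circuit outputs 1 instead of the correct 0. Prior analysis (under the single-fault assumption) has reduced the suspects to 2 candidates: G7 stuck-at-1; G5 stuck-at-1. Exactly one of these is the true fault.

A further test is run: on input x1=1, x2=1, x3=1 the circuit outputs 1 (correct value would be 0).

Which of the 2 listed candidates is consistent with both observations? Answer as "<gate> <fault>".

G7 stuck-at-1

Evaluate each candidate on input x1=1, x2=1, x3=1:
  G7 stuck-at-1: G1=0, G2=1, G3=1, G4=1, G5=0, G6=0, G7=1 [stuck-at-1] → 1 — matches
  G5 stuck-at-1: G1=0, G2=1, G3=1, G4=1, G5=1 [stuck-at-1], G6=0, G7=0 → 0 — eliminated
Only G7 stuck-at-1 reproduces the observed 1.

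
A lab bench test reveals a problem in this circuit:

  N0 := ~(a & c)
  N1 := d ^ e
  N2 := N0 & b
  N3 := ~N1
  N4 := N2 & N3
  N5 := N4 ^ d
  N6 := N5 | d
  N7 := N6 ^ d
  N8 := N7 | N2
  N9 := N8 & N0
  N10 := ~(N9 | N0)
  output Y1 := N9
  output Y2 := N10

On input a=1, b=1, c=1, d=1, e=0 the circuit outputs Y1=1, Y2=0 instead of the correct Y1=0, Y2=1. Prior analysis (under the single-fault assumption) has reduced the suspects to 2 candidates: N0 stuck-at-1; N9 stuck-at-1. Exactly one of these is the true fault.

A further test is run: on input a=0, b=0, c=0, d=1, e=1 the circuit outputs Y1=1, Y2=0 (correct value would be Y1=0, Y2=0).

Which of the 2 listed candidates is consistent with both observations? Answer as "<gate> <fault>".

Evaluate each candidate on input a=0, b=0, c=0, d=1, e=1:
  N0 stuck-at-1: N0=1 [stuck-at-1], N1=0, N2=0, N3=1, N4=0, N5=1, N6=1, N7=0, N8=0, N9=0, N10=0 → Y1=0, Y2=0 — eliminated
  N9 stuck-at-1: N0=1, N1=0, N2=0, N3=1, N4=0, N5=1, N6=1, N7=0, N8=0, N9=1 [stuck-at-1], N10=0 → Y1=1, Y2=0 — matches
Only N9 stuck-at-1 reproduces the observed Y1=1, Y2=0.

N9 stuck-at-1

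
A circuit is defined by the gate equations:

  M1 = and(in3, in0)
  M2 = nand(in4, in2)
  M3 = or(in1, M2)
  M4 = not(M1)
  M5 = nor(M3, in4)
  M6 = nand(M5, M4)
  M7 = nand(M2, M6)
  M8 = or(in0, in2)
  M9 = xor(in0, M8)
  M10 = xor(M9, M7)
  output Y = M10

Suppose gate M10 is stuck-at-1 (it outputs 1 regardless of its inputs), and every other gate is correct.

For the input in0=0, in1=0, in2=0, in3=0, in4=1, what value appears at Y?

Propagate with M10 forced: M1=0, M2=1, M3=1, M4=1, M5=0, M6=1, M7=0, M8=0, M9=0, M10=1 [stuck-at-1].
So Y = 1. (Without the fault it would be 0.)

1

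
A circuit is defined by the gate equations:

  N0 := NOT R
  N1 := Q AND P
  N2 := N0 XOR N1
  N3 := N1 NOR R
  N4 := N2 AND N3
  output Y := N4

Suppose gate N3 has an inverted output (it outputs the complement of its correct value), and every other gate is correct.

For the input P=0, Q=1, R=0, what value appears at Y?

Propagate with N3 forced: N0=1, N1=0, N2=1, N3=0 [inverted output], N4=0.
So Y = 0. (Without the fault it would be 1.)

0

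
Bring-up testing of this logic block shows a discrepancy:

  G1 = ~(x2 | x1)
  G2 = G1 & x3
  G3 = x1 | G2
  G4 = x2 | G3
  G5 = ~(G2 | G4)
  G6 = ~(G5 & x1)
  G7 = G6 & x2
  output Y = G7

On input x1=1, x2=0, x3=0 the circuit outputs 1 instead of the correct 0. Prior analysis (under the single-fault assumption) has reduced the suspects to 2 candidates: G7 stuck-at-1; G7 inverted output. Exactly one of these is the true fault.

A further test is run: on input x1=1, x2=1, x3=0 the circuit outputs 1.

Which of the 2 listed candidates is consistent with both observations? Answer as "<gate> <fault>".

G7 stuck-at-1

Evaluate each candidate on input x1=1, x2=1, x3=0:
  G7 stuck-at-1: G1=0, G2=0, G3=1, G4=1, G5=0, G6=1, G7=1 [stuck-at-1] → 1 — matches
  G7 inverted output: G1=0, G2=0, G3=1, G4=1, G5=0, G6=1, G7=0 [inverted output] → 0 — eliminated
Only G7 stuck-at-1 reproduces the observed 1.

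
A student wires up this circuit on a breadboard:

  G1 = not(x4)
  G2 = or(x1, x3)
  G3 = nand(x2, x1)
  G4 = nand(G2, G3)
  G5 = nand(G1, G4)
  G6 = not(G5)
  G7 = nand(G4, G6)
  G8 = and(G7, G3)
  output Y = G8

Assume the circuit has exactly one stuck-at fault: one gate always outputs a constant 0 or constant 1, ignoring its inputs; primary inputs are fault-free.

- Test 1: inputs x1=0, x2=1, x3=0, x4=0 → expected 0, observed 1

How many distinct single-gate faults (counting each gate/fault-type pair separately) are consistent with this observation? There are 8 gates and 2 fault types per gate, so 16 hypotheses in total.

Fault-free: G1=1, G2=0, G3=1, G4=1, G5=0, G6=1, G7=0, G8=0 → 0. Observed 1.
  G1: stuck-at-0 ✓; others ✗
  G2: stuck-at-1 ✓; others ✗
  G3: none of the 2 fault types match ✗
  G4: stuck-at-0 ✓; others ✗
  G5: stuck-at-1 ✓; others ✗
  G6: stuck-at-0 ✓; others ✗
  G7: stuck-at-1 ✓; others ✗
  G8: stuck-at-1 ✓; others ✗
Consistent faults: {G1 stuck-at-0, G2 stuck-at-1, G4 stuck-at-0, G5 stuck-at-1, G6 stuck-at-0, G7 stuck-at-1, G8 stuck-at-1} — 7 in all.

7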